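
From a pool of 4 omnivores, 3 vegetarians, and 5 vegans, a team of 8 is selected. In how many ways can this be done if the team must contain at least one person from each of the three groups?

With no constraint there are C(12,8) = 495 possible selections.
Selections missing a whole group: no omnivores → C(8,8) = 1; no vegetarians → C(9,8) = 9; no vegans → C(7,8) = 0.
Add back selections omitting two groups (i.e. drawn from a single group): C(4,8) + C(3,8) + C(5,8) = 0.
By inclusion–exclusion: 495 − 10 + 0 = 485.

485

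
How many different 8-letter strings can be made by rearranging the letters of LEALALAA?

The 8 letters of LEALALAA have repeats: A appearing 4 times and L appearing 3 times.
Dividing 8! = 40320 by 4!·3! = 144 for the repeated letters gives 280.

280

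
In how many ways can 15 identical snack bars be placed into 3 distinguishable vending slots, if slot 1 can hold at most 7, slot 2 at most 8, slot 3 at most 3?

Ignoring the caps, the number of non-negative solutions to x_1+…+x_3 = 15 is C(17,2) = 136.
Subtract solutions that violate a single cap (substitute x_i' = x_i − (cap_i+1)): x_1 ≥ 8 gives C(9,2) = 36; x_2 ≥ 9 gives C(8,2) = 28; x_3 ≥ 4 gives C(13,2) = 78. Together 142.
Add back pairs where two caps are both exceeded: 0 + 10 + 6 = 16.
By inclusion–exclusion the count is 136 − 142 + 16 = 10.

10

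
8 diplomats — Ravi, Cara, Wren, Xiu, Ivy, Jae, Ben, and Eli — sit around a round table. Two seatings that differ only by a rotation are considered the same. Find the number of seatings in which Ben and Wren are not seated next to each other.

3600

Without the restriction there are (7)! = 5040 seatings.
Those with Ben next to Wren: fuse the pair into one unit and seat 7 units around a circle — 2·(6)! = 1440.
Subtracting, 5040 − 1440 = 3600.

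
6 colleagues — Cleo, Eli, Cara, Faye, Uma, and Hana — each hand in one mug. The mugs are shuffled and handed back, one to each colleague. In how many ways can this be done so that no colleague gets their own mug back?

Count assignments avoiding every fixed point. For any j of the 6 colleagues fixed to their own mug, the other 6−j can be arranged in (6−j)! ways.
By inclusion–exclusion this is Σ_{j=0}^{6} (−1)^j C(6,j)·(6−j)!.
Computing: 720 − 720 + 360 − 120 + 30 − 6 + 1 = 265.

265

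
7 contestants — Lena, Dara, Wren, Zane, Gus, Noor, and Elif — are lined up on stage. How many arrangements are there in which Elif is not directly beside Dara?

Of the 7! = 5040 arrangements, those with Elif and Dara adjacent number 2 × 6! = 1440 (treat the pair as a block with 2 internal orders).
So 5040 − 1440 = 3600 arrangements keep them apart.

3600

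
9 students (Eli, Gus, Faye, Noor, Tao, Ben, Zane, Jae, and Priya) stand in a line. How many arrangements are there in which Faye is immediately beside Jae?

Place the 7 others and the Faye-Jae pair as 8 objects in a line; the pair has 2 internal arrangements.
That gives 2 × 8! = 2 × 40320 = 80640.

80640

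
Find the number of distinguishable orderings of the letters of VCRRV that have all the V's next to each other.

Treat the 2 copies of V as a single block. The multiset to arrange is then {VV, C, R, R}, 4 items in all.
That gives (4)!/(2!) = 12 arrangements.

12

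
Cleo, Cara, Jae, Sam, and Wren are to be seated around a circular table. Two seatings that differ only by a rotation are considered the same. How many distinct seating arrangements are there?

24

Around a circle, 5 distinct people have 5!/5 = (4)! = 24 rotationally distinct seatings.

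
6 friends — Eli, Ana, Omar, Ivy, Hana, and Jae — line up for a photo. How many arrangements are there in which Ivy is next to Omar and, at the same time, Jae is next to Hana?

96

Treat {Ivy,Omar} as one block (2 orders) and {Jae,Hana} as another (2 orders).
That leaves 4 units to arrange: 2 × 2 × 4! = 4 × 24 = 96.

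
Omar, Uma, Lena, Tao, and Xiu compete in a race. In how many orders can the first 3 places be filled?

There are 5 choices for 1st place, 4 for 2nd, and 3 for 3rd.
That gives 5 × 4 × 3 = 60.

60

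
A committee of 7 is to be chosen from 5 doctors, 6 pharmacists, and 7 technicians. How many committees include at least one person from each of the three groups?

28987

Unrestricted: C(18,7) = 31824 ways to pick any 7 of the 18.
Selections missing a whole group: no doctors → C(13,7) = 1716; no pharmacists → C(12,7) = 792; no technicians → C(11,7) = 330.
Add back selections omitting two groups (i.e. drawn from a single group): C(5,7) + C(6,7) + C(7,7) = 1.
By inclusion–exclusion: 31824 − 2838 + 1 = 28987.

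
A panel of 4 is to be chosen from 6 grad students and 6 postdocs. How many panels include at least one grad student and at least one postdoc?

Unrestricted: C(12,4) = 495 ways to pick any 4 of the 12.
Subtract selections that omit an entire group: no grad students → C(6,4) = 15; no postdocs → C(6,4) = 15.
Both groups omitted at once is impossible, so 495 − 30 = 465.

465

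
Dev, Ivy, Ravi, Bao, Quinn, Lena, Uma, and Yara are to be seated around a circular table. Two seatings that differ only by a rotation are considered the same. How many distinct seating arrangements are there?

5040

Around a circle, 8 distinct people have 8!/8 = (7)! = 5040 rotationally distinct seatings.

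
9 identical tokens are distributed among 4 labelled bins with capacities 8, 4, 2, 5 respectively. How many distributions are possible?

Without the upper bounds there are C(12,3) = 220 ways to split 9 among 4 bins.
Subtract solutions that violate a single cap (substitute x_i' = x_i − (cap_i+1)): x_1 ≥ 9 gives C(3,3) = 1; x_2 ≥ 5 gives C(7,3) = 35; x_3 ≥ 3 gives C(9,3) = 84; x_4 ≥ 6 gives C(6,3) = 20. Together 140.
Add back pairs where two caps are both exceeded: 0 + 0 + 0 + 4 + 0 + 1 = 5.
By inclusion–exclusion the count is 220 − 140 + 5 = 85.

85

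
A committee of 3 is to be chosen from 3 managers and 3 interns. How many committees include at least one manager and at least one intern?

Total 3-person selections from all 6: C(6,3) = 20.
Subtract selections that omit an entire group: no managers → C(3,3) = 1; no interns → C(3,3) = 1.
Both groups omitted at once is impossible, so 20 − 2 = 18.

18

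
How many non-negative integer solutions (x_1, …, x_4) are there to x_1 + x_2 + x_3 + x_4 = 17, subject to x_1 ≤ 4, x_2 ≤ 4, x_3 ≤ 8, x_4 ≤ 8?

100

Without the upper bounds there are C(20,3) = 1140 ways to split 17 among 4 variables.
Subtract solutions that violate a single cap (substitute x_i' = x_i − (cap_i+1)): x_1 ≥ 5 gives C(15,3) = 455; x_2 ≥ 5 gives C(15,3) = 455; x_3 ≥ 9 gives C(11,3) = 165; x_4 ≥ 9 gives C(11,3) = 165. Together 1240.
Add back pairs where two caps are both exceeded: 120 + 20 + 20 + 20 + 20 + 0 = 200.
By inclusion–exclusion the count is 1140 − 1240 + 200 = 100.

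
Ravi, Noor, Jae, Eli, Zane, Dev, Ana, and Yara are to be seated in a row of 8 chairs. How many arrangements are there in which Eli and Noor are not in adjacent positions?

There are 8! = 40320 arrangements in all. If Eli and Noor are adjacent, merging them into one block gives 2·(7)! = 10080 arrangements.
Complementary counting: 40320 − 10080 = 30240.

30240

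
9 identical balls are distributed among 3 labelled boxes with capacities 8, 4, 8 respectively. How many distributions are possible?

Ignoring the caps, the number of non-negative solutions to x_1+…+x_3 = 9 is C(11,2) = 55.
Subtract solutions that violate a single cap (substitute x_i' = x_i − (cap_i+1)): x_1 ≥ 9 gives C(2,2) = 1; x_2 ≥ 5 gives C(6,2) = 15; x_3 ≥ 9 gives C(2,2) = 1. Together 17.
No two caps can be exceeded simultaneously, so the pair terms are all 0.
By inclusion–exclusion the count is 55 − 17 + 0 = 38.

38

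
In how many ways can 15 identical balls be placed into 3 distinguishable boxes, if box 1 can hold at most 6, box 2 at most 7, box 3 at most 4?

Ignoring the caps, the number of non-negative solutions to x_1+…+x_3 = 15 is C(17,2) = 136.
Subtract solutions that violate a single cap (substitute x_i' = x_i − (cap_i+1)): x_1 ≥ 7 gives C(10,2) = 45; x_2 ≥ 8 gives C(9,2) = 36; x_3 ≥ 5 gives C(12,2) = 66. Together 147.
Add back pairs where two caps are both exceeded: 1 + 10 + 6 = 17.
By inclusion–exclusion the count is 136 − 147 + 17 = 6.

6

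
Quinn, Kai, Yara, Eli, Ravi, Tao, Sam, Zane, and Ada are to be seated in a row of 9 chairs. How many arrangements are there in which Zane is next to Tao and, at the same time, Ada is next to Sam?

20160

Treat {Zane,Tao} as one block (2 orders) and {Ada,Sam} as another (2 orders).
That leaves 7 units to arrange: 2 × 2 × 7! = 4 × 5040 = 20160.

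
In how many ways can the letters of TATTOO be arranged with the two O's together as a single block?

Treat the 2 copies of O as a single block. The multiset to arrange is then {OO, A, T, T, T}, 5 items in all.
That gives (5)!/(3!) = 20 arrangements.

20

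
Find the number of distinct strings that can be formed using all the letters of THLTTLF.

420

The 7 letters of THLTTLF have repeats: L appearing twice and T appearing 3 times.
So there are 7! / (3!·2!) = 420 distinguishable arrangements.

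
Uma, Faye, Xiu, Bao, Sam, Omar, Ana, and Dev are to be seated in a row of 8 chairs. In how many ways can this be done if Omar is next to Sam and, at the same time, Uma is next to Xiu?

Treat {Omar,Sam} as one block (2 orders) and {Uma,Xiu} as another (2 orders).
That leaves 6 units to arrange: 2 × 2 × 6! = 4 × 720 = 2880.

2880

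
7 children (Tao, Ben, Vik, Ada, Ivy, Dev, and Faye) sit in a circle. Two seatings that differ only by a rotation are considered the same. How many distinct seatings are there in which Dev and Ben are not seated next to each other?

Without the restriction there are (6)! = 720 seatings.
Seatings with Dev beside Ben: treat them as a block with 2 internal orders, giving 2 × (5)! = 240.
Subtracting, 720 − 240 = 480.

480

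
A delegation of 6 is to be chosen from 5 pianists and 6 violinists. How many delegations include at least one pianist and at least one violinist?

461

With no constraint there are C(11,6) = 462 possible selections.
Subtract selections that omit an entire group: no pianists → C(6,6) = 1; no violinists → C(5,6) = 0.
Both groups omitted at once is impossible, so 462 − 1 = 461.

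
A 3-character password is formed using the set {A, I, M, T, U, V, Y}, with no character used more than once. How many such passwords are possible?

With no repetition, fill the 3 characters in order: 7 choices, then 6, down to 5.
That product is 7 × 6 × 5 = 210.

210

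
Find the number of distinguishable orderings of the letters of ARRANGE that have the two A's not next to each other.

There are 7!/(2!·2!) = 1260 arrangements of ARRANGE in total.
If the two A's are adjacent, glue them into one block, leaving 6 items to arrange: (6)!/(2!) = 360 ways.
Subtracting, 1260 − 360 = 900 arrangements keep the A's apart.

900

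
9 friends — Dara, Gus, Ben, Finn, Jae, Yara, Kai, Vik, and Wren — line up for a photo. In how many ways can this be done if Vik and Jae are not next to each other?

282240

There are 9! = 362880 arrangements in all. If Vik and Jae are adjacent, merging them into one block gives 2·(8)! = 80640 arrangements.
Complementary counting: 362880 − 80640 = 282240.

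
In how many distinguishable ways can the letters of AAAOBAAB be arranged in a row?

168

The 8 letters of AAAOBAAB have repeats: A appearing 5 times and B appearing twice.
The number of distinct arrangements is 8!/(5!·2!) = 40320/240 = 168.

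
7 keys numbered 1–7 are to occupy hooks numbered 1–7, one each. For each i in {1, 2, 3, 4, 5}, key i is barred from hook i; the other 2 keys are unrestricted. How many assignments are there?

2428

Let Aᵢ (for 1 ≤ i ≤ 5) be the placements that put key i in its forbidden hook. Any j of these fix j positions, leaving (7−j)! ways to fill the rest, and there are C(5,j) ways to pick which j.
By inclusion–exclusion, the number of valid placements is Σ_{j=0}^{5} (−1)^j C(5,j)·(7−j)!.
Computing: 5040 − 3600 + 1200 − 240 + 30 − 2 = 2428.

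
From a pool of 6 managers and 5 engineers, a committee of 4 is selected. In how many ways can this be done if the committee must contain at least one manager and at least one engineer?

Unrestricted: C(11,4) = 330 ways to pick any 4 of the 11.
Subtract selections that omit an entire group: no managers → C(5,4) = 5; no engineers → C(6,4) = 15.
Both groups omitted at once is impossible, so 330 − 20 = 310.

310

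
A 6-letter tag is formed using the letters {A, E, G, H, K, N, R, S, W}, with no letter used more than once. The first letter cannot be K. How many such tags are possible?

The first letter has 9−1 = 8 choices (anything except K).
The remaining 5 letters are filled from the other 8 symbols without repetition: 8 × 7 × 6 × 5 × 4 = 6720.
Total: 8 × 6720 = 53760.

53760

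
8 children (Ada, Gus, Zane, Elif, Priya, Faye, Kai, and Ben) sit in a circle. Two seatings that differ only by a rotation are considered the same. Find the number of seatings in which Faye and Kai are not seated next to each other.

3600

Without the restriction there are (7)! = 5040 seatings.
Those with Faye next to Kai: fuse the pair into one unit and seat 7 units around a circle — 2·(6)! = 1440.
Subtracting, 5040 − 1440 = 3600.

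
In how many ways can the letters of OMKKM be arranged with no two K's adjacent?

Total arrangements of OMKKM: 5!/(2!·2!) = 30.
If the two K's are adjacent, glue them into one block, leaving 4 items to arrange: (4)!/(2!) = 12 ways.
Subtracting, 30 − 12 = 18 arrangements keep the K's apart.

18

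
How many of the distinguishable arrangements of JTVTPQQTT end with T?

Fix T in the last position and arrange the remaining 8 letters.
Those 8 letters have Q appearing twice and T appearing 3 times, giving (8)!/(3!·2!) = 3360.

3360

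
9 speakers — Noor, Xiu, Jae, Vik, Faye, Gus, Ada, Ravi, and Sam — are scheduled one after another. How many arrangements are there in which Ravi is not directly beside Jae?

There are 9! = 362880 arrangements in all. If Ravi and Jae are adjacent, merging them into one block gives 2·(8)! = 80640 arrangements.
Complementary counting: 362880 − 80640 = 282240.

282240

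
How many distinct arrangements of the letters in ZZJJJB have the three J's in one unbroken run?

12

Treat the 3 copies of J as a single block. The multiset to arrange is then {JJJ, B, Z, Z}, 4 items in all.
That gives (4)!/(2!) = 12 arrangements.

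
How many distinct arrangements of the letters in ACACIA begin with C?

20

With the first slot taken by C, it remains to arrange the other 5 letters (AACIA).
Those 5 letters have A appearing 3 times, giving (5)!/(3!) = 20.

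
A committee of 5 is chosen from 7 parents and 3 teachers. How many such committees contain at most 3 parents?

126

Split by how many parents are chosen (0 through 3).
Sum: C(7,0)·C(3,5) + C(7,1)·C(3,4) + C(7,2)·C(3,3) + C(7,3)·C(3,2) = 0 + 0 + 21 + 105 = 126.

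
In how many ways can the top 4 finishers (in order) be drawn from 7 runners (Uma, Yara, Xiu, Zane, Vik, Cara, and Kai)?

840

This is an ordered selection of 4 from 7: P(7,4).
That gives 7 × 6 × 5 × 4 = 840.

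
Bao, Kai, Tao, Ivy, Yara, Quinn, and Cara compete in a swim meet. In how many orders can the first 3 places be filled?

210

This is an ordered selection of 3 from 7: P(7,3).
That gives 7 × 6 × 5 = 210.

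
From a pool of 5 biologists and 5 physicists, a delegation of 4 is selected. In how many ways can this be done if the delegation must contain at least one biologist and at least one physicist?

200

Total 4-person selections from all 10: C(10,4) = 210.
Subtract selections that omit an entire group: no biologists → C(5,4) = 5; no physicists → C(5,4) = 5.
Both groups omitted at once is impossible, so 210 − 10 = 200.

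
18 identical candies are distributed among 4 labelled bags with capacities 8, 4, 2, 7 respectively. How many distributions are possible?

19

By stars and bars, unrestricted non-negative solutions to x_1+…+x_4 = 18 number C(18+3,3) = 1330.
Subtract solutions that violate a single cap (substitute x_i' = x_i − (cap_i+1)): x_1 ≥ 9 gives C(12,3) = 220; x_2 ≥ 5 gives C(16,3) = 560; x_3 ≥ 3 gives C(18,3) = 816; x_4 ≥ 8 gives C(13,3) = 286. Together 1882.
Add back pairs where two caps are both exceeded: 35 + 84 + 4 + 286 + 56 + 120 = 585.
Subtract triples: 4 + 0 + 0 + 10 = 14.
By inclusion–exclusion the count is 1330 − 1882 + 585 − 14 = 19.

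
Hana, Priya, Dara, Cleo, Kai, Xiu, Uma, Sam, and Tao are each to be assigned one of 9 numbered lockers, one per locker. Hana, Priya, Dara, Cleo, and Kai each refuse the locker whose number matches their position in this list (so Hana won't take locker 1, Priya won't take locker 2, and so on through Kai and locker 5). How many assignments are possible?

205056

Let Aᵢ (for 1 ≤ i ≤ 5) be the placements that put person i in their forbidden locker. Any j of these fix j positions, leaving (9−j)! ways to fill the rest, and there are C(5,j) ways to pick which j.
By inclusion–exclusion, the number of valid placements is Σ_{j=0}^{5} (−1)^j C(5,j)·(9−j)!.
Computing: 362880 − 201600 + 50400 − 7200 + 600 − 24 = 205056.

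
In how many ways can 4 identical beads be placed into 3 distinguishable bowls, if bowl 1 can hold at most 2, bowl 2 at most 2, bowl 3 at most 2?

By stars and bars, unrestricted non-negative solutions to x_1+…+x_3 = 4 number C(4+2,2) = 15.
Subtract solutions that violate a single cap (substitute x_i' = x_i − (cap_i+1)): x_1 ≥ 3 gives C(3,2) = 3; x_2 ≥ 3 gives C(3,2) = 3; x_3 ≥ 3 gives C(3,2) = 3. Together 9.
No two caps can be exceeded simultaneously, so the pair terms are all 0.
By inclusion–exclusion the count is 15 − 9 + 0 = 6.

6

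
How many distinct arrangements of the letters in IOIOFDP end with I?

360

With the last slot taken by I, it remains to arrange the other 6 letters (OIOFDP).
Those 6 letters have O appearing twice, giving (6)!/(2!) = 360.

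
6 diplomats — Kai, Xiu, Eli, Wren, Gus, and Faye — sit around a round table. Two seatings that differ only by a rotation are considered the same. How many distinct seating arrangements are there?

Seat Kai anywhere (absorbing the rotational symmetry), then permute the other 5: (5)! = 120.

120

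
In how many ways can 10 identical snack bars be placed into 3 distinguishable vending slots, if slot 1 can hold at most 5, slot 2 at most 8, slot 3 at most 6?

38

Without the upper bounds there are C(12,2) = 66 ways to split 10 among 3 vending slots.
Subtract solutions that violate a single cap (substitute x_i' = x_i − (cap_i+1)): x_1 ≥ 6 gives C(6,2) = 15; x_2 ≥ 9 gives C(3,2) = 3; x_3 ≥ 7 gives C(5,2) = 10. Together 28.
No two caps can be exceeded simultaneously, so the pair terms are all 0.
By inclusion–exclusion the count is 66 − 28 + 0 = 38.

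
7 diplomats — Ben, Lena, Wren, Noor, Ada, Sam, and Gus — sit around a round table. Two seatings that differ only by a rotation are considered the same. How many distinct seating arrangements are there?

Seat Ben anywhere (absorbing the rotational symmetry), then permute the other 6: (6)! = 720.

720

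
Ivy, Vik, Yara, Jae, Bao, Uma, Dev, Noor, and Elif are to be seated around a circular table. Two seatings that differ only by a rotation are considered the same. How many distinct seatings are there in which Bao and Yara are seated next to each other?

10080

Glue Bao and Yara into a block (2 internal orders). Seating 8 units around a circle gives (7)! arrangements.
So 2 × (7)! = 2 × 5040 = 10080.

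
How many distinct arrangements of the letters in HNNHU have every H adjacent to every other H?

12

Treat the 2 copies of H as a single block. The multiset to arrange is then {HH, N, N, U}, 4 items in all.
That gives (4)!/(2!) = 12 arrangements.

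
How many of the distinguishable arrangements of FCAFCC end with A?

With the last slot taken by A, it remains to arrange the other 5 letters (FCFCC).
Those 5 letters have C appearing 3 times and F appearing twice, giving (5)!/(3!·2!) = 10.

10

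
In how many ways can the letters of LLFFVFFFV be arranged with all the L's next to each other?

Treat the 2 copies of L as a single block. The multiset to arrange is then {LL, F, F, F, F, F, V, V}, 8 items in all.
That gives (8)!/(5!·2!) = 168 arrangements.

168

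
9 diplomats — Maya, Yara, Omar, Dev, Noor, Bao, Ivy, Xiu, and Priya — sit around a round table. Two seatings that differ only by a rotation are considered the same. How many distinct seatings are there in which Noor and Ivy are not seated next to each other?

Without the restriction there are (8)! = 40320 seatings.
Those with Noor next to Ivy: fuse the pair into one unit and seat 8 units around a circle — 2·(7)! = 10080.
Subtracting, 40320 − 10080 = 30240.

30240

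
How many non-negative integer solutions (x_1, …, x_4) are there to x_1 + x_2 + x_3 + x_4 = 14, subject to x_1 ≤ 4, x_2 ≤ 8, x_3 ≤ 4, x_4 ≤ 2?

By stars and bars, unrestricted non-negative solutions to x_1+…+x_4 = 14 number C(14+3,3) = 680.
Subtract solutions that violate a single cap (substitute x_i' = x_i − (cap_i+1)): x_1 ≥ 5 gives C(12,3) = 220; x_2 ≥ 9 gives C(8,3) = 56; x_3 ≥ 5 gives C(12,3) = 220; x_4 ≥ 3 gives C(14,3) = 364. Together 860.
Add back pairs where two caps are both exceeded: 1 + 35 + 84 + 1 + 10 + 84 = 215.
Subtract triples: 0 + 0 + 4 + 0 = 4.
By inclusion–exclusion the count is 680 − 860 + 215 − 4 = 31.

31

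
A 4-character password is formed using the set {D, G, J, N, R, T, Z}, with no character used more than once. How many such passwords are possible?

840

This is a permutation of 4 out of 7: P(7,4) = 7!/3!.
7 × 6 × 5 × 4 = 840.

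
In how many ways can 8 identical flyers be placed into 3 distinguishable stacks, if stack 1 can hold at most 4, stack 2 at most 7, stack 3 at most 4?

By stars and bars, unrestricted non-negative solutions to x_1+…+x_3 = 8 number C(8+2,2) = 45.
Subtract solutions that violate a single cap (substitute x_i' = x_i − (cap_i+1)): x_1 ≥ 5 gives C(5,2) = 10; x_2 ≥ 8 gives C(2,2) = 1; x_3 ≥ 5 gives C(5,2) = 10. Together 21.
No two caps can be exceeded simultaneously, so the pair terms are all 0.
By inclusion–exclusion the count is 45 − 21 + 0 = 24.

24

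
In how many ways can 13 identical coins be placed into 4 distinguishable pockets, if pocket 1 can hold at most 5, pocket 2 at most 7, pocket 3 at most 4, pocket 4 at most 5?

124

Ignoring the caps, the number of non-negative solutions to x_1+…+x_4 = 13 is C(16,3) = 560.
Subtract solutions that violate a single cap (substitute x_i' = x_i − (cap_i+1)): x_1 ≥ 6 gives C(10,3) = 120; x_2 ≥ 8 gives C(8,3) = 56; x_3 ≥ 5 gives C(11,3) = 165; x_4 ≥ 6 gives C(10,3) = 120. Together 461.
Add back pairs where two caps are both exceeded: 0 + 10 + 4 + 1 + 0 + 10 = 25.
By inclusion–exclusion the count is 560 − 461 + 25 = 124.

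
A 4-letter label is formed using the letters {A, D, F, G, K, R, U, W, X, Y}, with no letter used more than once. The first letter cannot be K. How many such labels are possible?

4536

The first letter has 10−1 = 9 choices (anything except K).
The remaining 3 letters are filled from the other 9 symbols without repetition: 9 × 8 × 7 = 504.
Total: 9 × 504 = 4536.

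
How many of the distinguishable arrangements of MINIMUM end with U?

60

With the last slot taken by U, it remains to arrange the other 6 letters (MINIMM).
Those 6 letters have I appearing twice and M appearing 3 times, giving (6)!/(3!·2!) = 60.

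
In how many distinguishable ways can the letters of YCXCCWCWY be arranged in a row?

Letter multiplicities in YCXCCWCWY: C×4, W×2, X×1, Y×2.
The number of distinct arrangements is 9!/(4!·2!·2!) = 362880/96 = 3780.

3780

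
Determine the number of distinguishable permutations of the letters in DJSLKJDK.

Letter multiplicities in DJSLKJDK: D×2, J×2, K×2, L×1, S×1.
The number of distinct arrangements is 8!/(2!·2!·2!) = 40320/8 = 5040.

5040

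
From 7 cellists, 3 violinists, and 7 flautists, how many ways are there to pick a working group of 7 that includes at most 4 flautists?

Split by how many flautists are chosen (0 through 4).
Sum: C(7,0)·C(10,7) + C(7,1)·C(10,6) + C(7,2)·C(10,5) + C(7,3)·C(10,4) + C(7,4)·C(10,3) = 120 + 1470 + 5292 + 7350 + 4200 = 18432.

18432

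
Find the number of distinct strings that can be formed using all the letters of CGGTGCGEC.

2520

CGGTGCGEC has 9 letters with C appearing 3 times and G appearing 4 times.
Dividing 9! = 362880 by 4!·3! = 144 for the repeated letters gives 2520.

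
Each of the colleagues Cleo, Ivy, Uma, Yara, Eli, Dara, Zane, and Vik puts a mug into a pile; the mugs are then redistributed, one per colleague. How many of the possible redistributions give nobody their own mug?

14833

Let Aᵢ be the assignments in which colleague i gets their own mug. We want the size of the complement of A₁∪…∪A_8.
By inclusion–exclusion this is Σ_{j=0}^{8} (−1)^j C(8,j)·(8−j)!.
Computing: 40320 − 40320 + 20160 − 6720 + 1680 − 336 + 56 − 8 + 1 = 14833.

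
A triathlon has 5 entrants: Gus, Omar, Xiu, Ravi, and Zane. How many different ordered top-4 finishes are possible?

120

This is an ordered selection of 4 from 5: P(5,4).
That gives 5 × 4 × 3 × 2 = 120.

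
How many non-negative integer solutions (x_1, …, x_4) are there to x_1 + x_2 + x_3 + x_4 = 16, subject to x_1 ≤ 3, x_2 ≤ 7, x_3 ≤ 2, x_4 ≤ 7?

19

By stars and bars, unrestricted non-negative solutions to x_1+…+x_4 = 16 number C(16+3,3) = 969.
Subtract solutions that violate a single cap (substitute x_i' = x_i − (cap_i+1)): x_1 ≥ 4 gives C(15,3) = 455; x_2 ≥ 8 gives C(11,3) = 165; x_3 ≥ 3 gives C(16,3) = 560; x_4 ≥ 8 gives C(11,3) = 165. Together 1345.
Add back pairs where two caps are both exceeded: 35 + 220 + 35 + 56 + 1 + 56 = 403.
Subtract triples: 4 + 0 + 4 + 0 = 8.
By inclusion–exclusion the count is 969 − 1345 + 403 − 8 = 19.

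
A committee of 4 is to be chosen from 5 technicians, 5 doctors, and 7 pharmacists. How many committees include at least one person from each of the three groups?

Unrestricted: C(17,4) = 2380 ways to pick any 4 of the 17.
Selections missing a whole group: no technicians → C(12,4) = 495; no doctors → C(12,4) = 495; no pharmacists → C(10,4) = 210.
Add back selections omitting two groups (i.e. drawn from a single group): C(5,4) + C(5,4) + C(7,4) = 45.
By inclusion–exclusion: 2380 − 1200 + 45 = 1225.

1225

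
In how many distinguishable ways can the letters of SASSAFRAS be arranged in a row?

2520

Letter multiplicities in SASSAFRAS: A×3, F×1, R×1, S×4.
The number of distinct arrangements is 9!/(4!·3!) = 362880/144 = 2520.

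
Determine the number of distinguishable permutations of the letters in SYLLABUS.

10080

Letter multiplicities in SYLLABUS: A×1, B×1, L×2, S×2, U×1, Y×1.
So there are 8! / (2!·2!) = 10080 distinguishable arrangements.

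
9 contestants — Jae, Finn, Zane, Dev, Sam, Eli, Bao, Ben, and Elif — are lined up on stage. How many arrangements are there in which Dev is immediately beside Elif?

80640

Place the 7 others and the Dev-Elif pair as 8 objects in a line; the pair has 2 internal arrangements.
So the count is 2·(8)! = 80640.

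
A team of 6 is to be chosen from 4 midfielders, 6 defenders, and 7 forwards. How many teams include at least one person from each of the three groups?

9996

With no constraint there are C(17,6) = 12376 possible selections.
Selections missing a whole group: no midfielders → C(13,6) = 1716; no defenders → C(11,6) = 462; no forwards → C(10,6) = 210.
Add back selections omitting two groups (i.e. drawn from a single group): C(4,6) + C(6,6) + C(7,6) = 8.
By inclusion–exclusion: 12376 − 2388 + 8 = 9996.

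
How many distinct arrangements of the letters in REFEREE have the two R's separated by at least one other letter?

Total arrangements of REFEREE: 7!/(4!·2!) = 105.
If the two R's are adjacent, glue them into one block, leaving 6 items to arrange: (6)!/(4!) = 30 ways.
Subtracting, 105 − 30 = 75 arrangements keep the R's apart.

75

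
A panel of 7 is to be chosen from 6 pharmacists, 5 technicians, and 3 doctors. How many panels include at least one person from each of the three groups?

With no constraint there are C(14,7) = 3432 possible selections.
Selections missing a whole group: no pharmacists → C(8,7) = 8; no technicians → C(9,7) = 36; no doctors → C(11,7) = 330.
Add back selections omitting two groups (i.e. drawn from a single group): C(6,7) + C(5,7) + C(3,7) = 0.
By inclusion–exclusion: 3432 − 374 + 0 = 3058.

3058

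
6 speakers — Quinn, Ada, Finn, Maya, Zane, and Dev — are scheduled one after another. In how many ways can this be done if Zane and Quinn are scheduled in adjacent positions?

Treat {Zane, Quinn} as a single unit. There are 5 units to order, and the pair itself can be ordered 2 ways.
So the count is 2·(5)! = 240.

240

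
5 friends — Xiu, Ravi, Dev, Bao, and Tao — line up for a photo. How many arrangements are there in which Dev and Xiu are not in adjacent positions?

Of the 5! = 120 arrangements, those with Dev and Xiu adjacent number 2 × 4! = 48 (treat the pair as a block with 2 internal orders).
Complementary counting: 120 − 48 = 72.

72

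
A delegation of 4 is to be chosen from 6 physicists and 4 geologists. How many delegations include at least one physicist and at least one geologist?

194

With no constraint there are C(10,4) = 210 possible selections.
Subtract selections that omit an entire group: no physicists → C(4,4) = 1; no geologists → C(6,4) = 15.
Both groups omitted at once is impossible, so 210 − 16 = 194.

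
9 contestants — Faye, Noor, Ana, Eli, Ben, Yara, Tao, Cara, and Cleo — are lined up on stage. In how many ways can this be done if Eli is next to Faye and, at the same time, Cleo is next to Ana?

20160

Treat {Eli,Faye} as one block (2 orders) and {Cleo,Ana} as another (2 orders).
That leaves 7 units to arrange: 2 × 2 × 7! = 4 × 5040 = 20160.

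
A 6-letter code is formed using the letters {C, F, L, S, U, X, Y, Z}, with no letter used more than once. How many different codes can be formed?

This is a permutation of 6 out of 8: P(8,6) = 8!/2!.
8 × 7 × 6 × 5 × 4 × 3 = 20160.

20160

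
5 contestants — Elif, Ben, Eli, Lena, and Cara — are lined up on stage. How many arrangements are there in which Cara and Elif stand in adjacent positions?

48

Treat {Cara, Elif} as a single unit. There are 4 units to order, and the pair itself can be ordered 2 ways.
So the count is 2·(4)! = 48.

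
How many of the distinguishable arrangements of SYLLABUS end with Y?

1260

Fix Y in the last position and arrange the remaining 7 letters.
Those 7 letters have L appearing twice and S appearing twice, giving (7)!/(2!·2!) = 1260.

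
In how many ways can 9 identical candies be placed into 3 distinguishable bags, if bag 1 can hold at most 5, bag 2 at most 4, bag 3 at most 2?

6

Without the upper bounds there are C(11,2) = 55 ways to split 9 among 3 bags.
Subtract solutions that violate a single cap (substitute x_i' = x_i − (cap_i+1)): x_1 ≥ 6 gives C(5,2) = 10; x_2 ≥ 5 gives C(6,2) = 15; x_3 ≥ 3 gives C(8,2) = 28. Together 53.
Add back pairs where two caps are both exceeded: 0 + 1 + 3 = 4.
By inclusion–exclusion the count is 55 − 53 + 4 = 6.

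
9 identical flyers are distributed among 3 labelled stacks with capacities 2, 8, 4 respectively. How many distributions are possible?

By stars and bars, unrestricted non-negative solutions to x_1+…+x_3 = 9 number C(9+2,2) = 55.
Subtract solutions that violate a single cap (substitute x_i' = x_i − (cap_i+1)): x_1 ≥ 3 gives C(8,2) = 28; x_2 ≥ 9 gives C(2,2) = 1; x_3 ≥ 5 gives C(6,2) = 15. Together 44.
Add back pairs where two caps are both exceeded: 0 + 3 + 0 = 3.
By inclusion–exclusion the count is 55 − 44 + 3 = 14.

14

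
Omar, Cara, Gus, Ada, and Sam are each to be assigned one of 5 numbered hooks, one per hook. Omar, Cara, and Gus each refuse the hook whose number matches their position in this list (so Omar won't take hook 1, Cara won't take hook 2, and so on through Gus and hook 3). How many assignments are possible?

Let Aᵢ (for i ∈ {1, 2, 3}) be the placements that put person i in their forbidden hook. Any j of these fix j positions, leaving (5−j)! ways to fill the rest, and there are C(3,j) ways to pick which j.
By inclusion–exclusion, the number of valid placements is Σ_{j=0}^{3} (−1)^j C(3,j)·(5−j)!.
Computing: 120 − 72 + 18 − 2 = 64.

64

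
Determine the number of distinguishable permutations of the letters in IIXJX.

30

The 5 letters of IIXJX have repeats: I appearing twice and X appearing twice.
Dividing 5! = 120 by 2!·2! = 4 for the repeated letters gives 30.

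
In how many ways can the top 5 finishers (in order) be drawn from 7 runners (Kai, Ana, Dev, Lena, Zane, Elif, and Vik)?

There are 7 choices for 1st place, 6 for 2nd, and so on down to 3 for position 5.
That gives 7 × 6 × 5 × 4 × 3 = 2520.

2520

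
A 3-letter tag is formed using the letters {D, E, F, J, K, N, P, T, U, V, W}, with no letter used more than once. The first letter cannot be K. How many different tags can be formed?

The first letter has 11−1 = 10 choices (anything except K).
The remaining 2 letters are filled from the other 10 symbols without repetition: 10 × 9 = 90.
Total: 10 × 90 = 900.

900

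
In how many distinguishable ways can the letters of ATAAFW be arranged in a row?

ATAAFW has 6 letters with A appearing 3 times.
The number of distinct arrangements is 6!/(3!) = 720/6 = 120.

120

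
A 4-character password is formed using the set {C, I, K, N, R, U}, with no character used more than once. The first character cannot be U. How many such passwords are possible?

300

The first character has 6−1 = 5 choices (anything except U).
The remaining 3 characters are filled from the other 5 symbols without repetition: 5 × 4 × 3 = 60.
Total: 5 × 60 = 300.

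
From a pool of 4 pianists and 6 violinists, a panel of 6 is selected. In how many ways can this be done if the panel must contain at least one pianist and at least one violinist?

Unrestricted: C(10,6) = 210 ways to pick any 6 of the 10.
Subtract selections that omit an entire group: no pianists → C(6,6) = 1; no violinists → C(4,6) = 0.
Both groups omitted at once is impossible, so 210 − 1 = 209.

209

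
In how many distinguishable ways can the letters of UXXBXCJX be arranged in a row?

1680

Letter multiplicities in UXXBXCJX: B×1, C×1, J×1, U×1, X×4.
Dividing 8! = 40320 by 4! = 24 for the repeated letters gives 1680.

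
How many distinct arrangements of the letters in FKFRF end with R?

With the last slot taken by R, it remains to arrange the other 4 letters (FKFF).
Those 4 letters have F appearing 3 times, giving (4)!/(3!) = 4.

4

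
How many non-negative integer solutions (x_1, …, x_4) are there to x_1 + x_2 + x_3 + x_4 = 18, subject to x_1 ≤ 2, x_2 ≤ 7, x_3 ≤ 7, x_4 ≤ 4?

Without the upper bounds there are C(21,3) = 1330 ways to split 18 among 4 variables.
Subtract solutions that violate a single cap (substitute x_i' = x_i − (cap_i+1)): x_1 ≥ 3 gives C(18,3) = 816; x_2 ≥ 8 gives C(13,3) = 286; x_3 ≥ 8 gives C(13,3) = 286; x_4 ≥ 5 gives C(16,3) = 560. Together 1948.
Add back pairs where two caps are both exceeded: 120 + 120 + 286 + 10 + 56 + 56 = 648.
Subtract triples: 0 + 10 + 10 + 0 = 20.
By inclusion–exclusion the count is 1330 − 1948 + 648 − 20 = 10.

10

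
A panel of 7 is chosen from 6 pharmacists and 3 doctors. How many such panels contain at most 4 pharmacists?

15

Split by how many pharmacists are chosen (0 through 4).
Sum: C(6,0)·C(3,7) + C(6,1)·C(3,6) + C(6,2)·C(3,5) + C(6,3)·C(3,4) + C(6,4)·C(3,3) = 0 + 0 + 0 + 0 + 15 = 15.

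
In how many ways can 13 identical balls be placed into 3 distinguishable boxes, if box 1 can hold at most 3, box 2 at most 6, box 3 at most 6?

6

By stars and bars, unrestricted non-negative solutions to x_1+…+x_3 = 13 number C(13+2,2) = 105.
Subtract solutions that violate a single cap (substitute x_i' = x_i − (cap_i+1)): x_1 ≥ 4 gives C(11,2) = 55; x_2 ≥ 7 gives C(8,2) = 28; x_3 ≥ 7 gives C(8,2) = 28. Together 111.
Add back pairs where two caps are both exceeded: 6 + 6 + 0 = 12.
By inclusion–exclusion the count is 105 − 111 + 12 = 6.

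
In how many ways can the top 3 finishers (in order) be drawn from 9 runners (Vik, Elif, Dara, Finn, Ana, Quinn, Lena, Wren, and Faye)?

504

This is an ordered selection of 3 from 9: P(9,3).
That gives 9 × 8 × 7 = 504.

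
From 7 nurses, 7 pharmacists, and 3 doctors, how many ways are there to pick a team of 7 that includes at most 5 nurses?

19377

Split by how many nurses are chosen (0 through 5).
Sum: C(7,0)·C(10,7) + C(7,1)·C(10,6) + C(7,2)·C(10,5) + C(7,3)·C(10,4) + C(7,4)·C(10,3) + C(7,5)·C(10,2) = 120 + 1470 + 5292 + 7350 + 4200 + 945 = 19377.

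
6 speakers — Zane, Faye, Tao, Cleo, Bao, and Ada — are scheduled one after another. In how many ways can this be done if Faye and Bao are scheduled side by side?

Place the 4 others and the Faye-Bao pair as 5 objects in a line; the pair has 2 internal arrangements.
That gives 2 × 5! = 2 × 120 = 240.

240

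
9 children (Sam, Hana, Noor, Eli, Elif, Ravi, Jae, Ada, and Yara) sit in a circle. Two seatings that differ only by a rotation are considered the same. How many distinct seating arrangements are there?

40320

Seat Sam anywhere (absorbing the rotational symmetry), then permute the other 8: (8)! = 40320.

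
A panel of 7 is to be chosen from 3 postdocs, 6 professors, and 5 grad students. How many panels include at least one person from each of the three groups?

Total 7-person selections from all 14: C(14,7) = 3432.
Selections missing a whole group: no postdocs → C(11,7) = 330; no professors → C(8,7) = 8; no grad students → C(9,7) = 36.
Add back selections omitting two groups (i.e. drawn from a single group): C(3,7) + C(6,7) + C(5,7) = 0.
By inclusion–exclusion: 3432 − 374 + 0 = 3058.

3058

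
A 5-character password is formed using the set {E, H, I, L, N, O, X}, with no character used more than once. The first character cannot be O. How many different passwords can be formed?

2160

The first character has 7−1 = 6 choices (anything except O).
The remaining 4 characters are filled from the other 6 symbols without repetition: 6 × 5 × 4 × 3 = 360.
Total: 6 × 360 = 2160.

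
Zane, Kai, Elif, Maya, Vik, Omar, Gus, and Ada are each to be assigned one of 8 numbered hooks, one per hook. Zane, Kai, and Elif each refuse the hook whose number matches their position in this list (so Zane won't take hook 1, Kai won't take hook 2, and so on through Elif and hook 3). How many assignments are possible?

Let Aᵢ (for i ∈ {1, 2, 3}) be the placements that put person i in their forbidden hook. Any j of these fix j positions, leaving (8−j)! ways to fill the rest, and there are C(3,j) ways to pick which j.
By inclusion–exclusion, the number of valid placements is Σ_{j=0}^{3} (−1)^j C(3,j)·(8−j)!.
Computing: 40320 − 15120 + 2160 − 120 = 27240.

27240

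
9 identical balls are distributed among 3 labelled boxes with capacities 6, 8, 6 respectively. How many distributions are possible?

42

Without the upper bounds there are C(11,2) = 55 ways to split 9 among 3 boxes.
Subtract solutions that violate a single cap (substitute x_i' = x_i − (cap_i+1)): x_1 ≥ 7 gives C(4,2) = 6; x_2 ≥ 9 gives C(2,2) = 1; x_3 ≥ 7 gives C(4,2) = 6. Together 13.
No two caps can be exceeded simultaneously, so the pair terms are all 0.
By inclusion–exclusion the count is 55 − 13 + 0 = 42.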